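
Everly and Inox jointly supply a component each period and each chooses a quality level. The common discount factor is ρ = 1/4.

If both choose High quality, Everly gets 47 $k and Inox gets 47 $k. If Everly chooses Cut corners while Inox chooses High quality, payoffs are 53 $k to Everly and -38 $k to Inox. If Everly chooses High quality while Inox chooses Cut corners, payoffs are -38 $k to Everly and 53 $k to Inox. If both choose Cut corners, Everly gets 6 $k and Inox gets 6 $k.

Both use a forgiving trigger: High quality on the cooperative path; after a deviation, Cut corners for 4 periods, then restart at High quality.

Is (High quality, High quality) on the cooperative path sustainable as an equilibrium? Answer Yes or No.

Yes

Comparing payoff streams over the 5 periods until play realigns: cooperate → 47(1+ρ+…+ρ^4); deviate → 53 + 6(ρ+…+ρ^4).
Cooperation is sustained iff (47−6)(ρ+…+ρ^4) ≥ 53−47.
ρ+…+ρ^4 = 1/4·(1−(1/4)^4)/(1−1/4) = 0.3320, and (53−47)/(47−6) = 0.1463.
0.3320 ≥ 0.1463, so cooperation is sustainable.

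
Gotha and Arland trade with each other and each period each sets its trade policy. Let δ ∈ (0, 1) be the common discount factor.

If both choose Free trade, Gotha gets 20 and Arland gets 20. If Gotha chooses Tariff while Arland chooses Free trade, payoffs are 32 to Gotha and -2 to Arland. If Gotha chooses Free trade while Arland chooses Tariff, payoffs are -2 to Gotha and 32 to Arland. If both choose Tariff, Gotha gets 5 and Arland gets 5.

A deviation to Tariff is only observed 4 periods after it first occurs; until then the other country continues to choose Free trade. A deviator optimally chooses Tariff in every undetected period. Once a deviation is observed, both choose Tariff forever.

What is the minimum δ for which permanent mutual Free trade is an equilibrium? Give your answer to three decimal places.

0.816

The best deviation is to choose Tariff for all 4 undetected periods, earning 32 each, then 5 forever once detected.
Deviation value: 32(1−δ^4)/(1−δ) + 5δ^4/(1−δ); cooperation value: 20/(1−δ).
IC: 20 ≥ 32(1−δ^4) + 5δ^4 = 32 − 27δ^4.
So δ^4 ≥ 12/27 = 4/9, giving δ ≥ (4/9)^(1/4) ≈ 0.816.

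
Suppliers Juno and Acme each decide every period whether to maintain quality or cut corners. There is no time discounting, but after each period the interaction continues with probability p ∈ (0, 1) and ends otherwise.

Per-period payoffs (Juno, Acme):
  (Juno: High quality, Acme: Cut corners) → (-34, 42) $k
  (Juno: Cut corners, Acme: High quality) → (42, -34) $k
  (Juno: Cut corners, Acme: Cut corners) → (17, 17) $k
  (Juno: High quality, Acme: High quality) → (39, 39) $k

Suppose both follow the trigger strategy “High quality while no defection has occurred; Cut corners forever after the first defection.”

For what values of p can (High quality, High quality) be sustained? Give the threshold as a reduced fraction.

With no time discounting, the continuation probability p plays the role of the discount factor.
Grim-trigger IC: 39/(1−p) ≥ 42 + 17p/(1−p) ⇒ p ≥ (42−39)/(42−17) = 3/25.

3/25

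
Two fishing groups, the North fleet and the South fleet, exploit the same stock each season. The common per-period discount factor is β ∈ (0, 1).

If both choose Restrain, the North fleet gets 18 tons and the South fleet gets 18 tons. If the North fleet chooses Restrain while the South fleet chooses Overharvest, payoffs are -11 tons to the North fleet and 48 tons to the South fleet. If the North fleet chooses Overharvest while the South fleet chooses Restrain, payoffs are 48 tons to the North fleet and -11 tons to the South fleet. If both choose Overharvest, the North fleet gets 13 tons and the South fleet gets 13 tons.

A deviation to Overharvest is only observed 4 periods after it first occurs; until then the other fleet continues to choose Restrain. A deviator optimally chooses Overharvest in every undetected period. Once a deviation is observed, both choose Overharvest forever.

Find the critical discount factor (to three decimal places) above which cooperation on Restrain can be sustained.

Deviating for the 4 undetected periods gains 48−18 = 30 per period over cooperation, then loses 18−13 = 5 per period forever once punishment starts.
Gain: 30(1 + β + … + β^3); loss: 5·β^4/(1−β).
No profitable deviation ⇔ 30(1−β^4) ≤ 5·β^4, i.e. β^4 ≥ 30/(30+5) = 6/7.
Hence β ≥ (6/7)^(1/4) ≈ 0.962.

0.962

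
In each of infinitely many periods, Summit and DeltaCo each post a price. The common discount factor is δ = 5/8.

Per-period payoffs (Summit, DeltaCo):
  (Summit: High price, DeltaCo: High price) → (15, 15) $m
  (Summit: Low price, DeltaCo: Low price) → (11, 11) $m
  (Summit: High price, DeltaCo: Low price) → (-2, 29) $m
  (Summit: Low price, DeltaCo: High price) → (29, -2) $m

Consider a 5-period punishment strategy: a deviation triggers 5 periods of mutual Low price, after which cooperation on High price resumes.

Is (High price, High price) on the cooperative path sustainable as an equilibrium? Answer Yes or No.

No

Comparing payoff streams over the 6 periods until play realigns: cooperate → 15(1+δ+…+δ^5); deviate → 29 + 11(δ+…+δ^5).
Cooperation is sustained iff (15−11)(δ+…+δ^5) ≥ 29−15.
δ+…+δ^5 = 5/8·(1−(5/8)^5)/(1−5/8) = 1.5077, and (29−15)/(15−11) = 3.5000.
1.5077 < 3.5000, so cooperation is not sustainable.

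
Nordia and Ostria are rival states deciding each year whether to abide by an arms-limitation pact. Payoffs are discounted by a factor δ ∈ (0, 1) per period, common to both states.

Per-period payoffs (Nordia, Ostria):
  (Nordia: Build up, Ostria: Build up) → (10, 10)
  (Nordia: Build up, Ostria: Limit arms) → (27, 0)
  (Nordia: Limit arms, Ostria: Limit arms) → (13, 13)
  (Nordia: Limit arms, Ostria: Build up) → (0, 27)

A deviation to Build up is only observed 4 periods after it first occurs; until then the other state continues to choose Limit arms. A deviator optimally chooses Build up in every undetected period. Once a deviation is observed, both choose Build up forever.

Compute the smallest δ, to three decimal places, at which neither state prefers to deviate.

0.953

The best deviation is to choose Build up for all 4 undetected periods, earning 27 each, then 10 forever once detected.
Deviation value: 27(1−δ^4)/(1−δ) + 10δ^4/(1−δ); cooperation value: 13/(1−δ).
IC: 13 ≥ 27(1−δ^4) + 10δ^4 = 27 − 17δ^4.
So δ^4 ≥ 14/17, giving δ ≥ (14/17)^(1/4) ≈ 0.953.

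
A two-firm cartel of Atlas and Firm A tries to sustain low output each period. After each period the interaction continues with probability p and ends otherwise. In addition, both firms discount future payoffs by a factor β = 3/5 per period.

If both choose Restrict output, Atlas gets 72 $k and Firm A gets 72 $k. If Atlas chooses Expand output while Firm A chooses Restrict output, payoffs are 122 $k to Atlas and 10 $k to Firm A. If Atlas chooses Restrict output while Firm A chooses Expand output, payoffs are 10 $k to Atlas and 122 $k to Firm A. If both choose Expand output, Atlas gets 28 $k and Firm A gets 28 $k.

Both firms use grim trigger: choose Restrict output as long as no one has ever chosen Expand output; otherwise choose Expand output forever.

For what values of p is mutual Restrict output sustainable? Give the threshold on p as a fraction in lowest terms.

125/141

Expected continuation weight on next period's payoff is β·p = 3/5·p, which plays the role of the discount factor.
Cooperation requires 3/5·p ≥ (122−72)/(122−28) = 25/47, hence p ≥ 125/141.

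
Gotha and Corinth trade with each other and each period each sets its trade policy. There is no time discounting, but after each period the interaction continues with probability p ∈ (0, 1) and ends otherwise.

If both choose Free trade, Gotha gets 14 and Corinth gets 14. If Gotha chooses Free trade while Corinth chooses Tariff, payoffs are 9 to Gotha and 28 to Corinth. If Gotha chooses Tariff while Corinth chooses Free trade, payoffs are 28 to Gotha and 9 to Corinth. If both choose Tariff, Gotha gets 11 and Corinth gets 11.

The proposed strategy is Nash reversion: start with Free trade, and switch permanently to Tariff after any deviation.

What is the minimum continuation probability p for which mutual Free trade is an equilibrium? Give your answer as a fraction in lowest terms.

14/17

Expected cooperation value is 14 + p·14 + p²·14 + … = 14/(1−p); deviation gives 28 + p·11/(1−p).
14 ≥ 28(1−p) + 11p ⇒ 17p ≥ 14 ⇒ p ≥ 14/17.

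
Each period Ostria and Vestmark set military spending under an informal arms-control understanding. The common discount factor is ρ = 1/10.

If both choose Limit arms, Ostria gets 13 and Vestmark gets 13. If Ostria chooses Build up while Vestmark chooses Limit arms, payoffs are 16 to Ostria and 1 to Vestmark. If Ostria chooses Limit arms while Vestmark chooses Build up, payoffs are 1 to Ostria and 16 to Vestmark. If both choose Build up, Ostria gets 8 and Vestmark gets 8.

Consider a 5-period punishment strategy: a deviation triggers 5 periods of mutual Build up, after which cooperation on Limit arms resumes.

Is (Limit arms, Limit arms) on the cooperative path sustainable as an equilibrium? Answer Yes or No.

No

IC: ρ+…+ρ^5 ≥ (16−13)/(13−8) = 3/5.
At ρ = 1/10: partial sum = 0.1111 < 0.6000. Cooperation not sustainable.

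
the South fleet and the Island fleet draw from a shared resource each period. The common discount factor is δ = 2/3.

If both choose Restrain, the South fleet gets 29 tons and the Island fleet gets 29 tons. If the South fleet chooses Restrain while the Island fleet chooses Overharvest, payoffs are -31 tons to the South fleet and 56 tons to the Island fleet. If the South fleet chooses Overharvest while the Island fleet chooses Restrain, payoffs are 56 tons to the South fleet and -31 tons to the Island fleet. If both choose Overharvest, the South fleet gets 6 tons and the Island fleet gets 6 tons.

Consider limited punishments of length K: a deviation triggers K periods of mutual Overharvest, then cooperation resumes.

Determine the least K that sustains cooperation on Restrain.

Need Σ_{k=1}^{K} δ^k ≥ (56−29)/(29−6) = 1.1739 at δ = 2/3.
At K = 2 the sum is 1.1111 < 1.1739; at K = 3 it is 1.4074 ≥ 1.1739.
So the minimum punishment length is K = 3.

3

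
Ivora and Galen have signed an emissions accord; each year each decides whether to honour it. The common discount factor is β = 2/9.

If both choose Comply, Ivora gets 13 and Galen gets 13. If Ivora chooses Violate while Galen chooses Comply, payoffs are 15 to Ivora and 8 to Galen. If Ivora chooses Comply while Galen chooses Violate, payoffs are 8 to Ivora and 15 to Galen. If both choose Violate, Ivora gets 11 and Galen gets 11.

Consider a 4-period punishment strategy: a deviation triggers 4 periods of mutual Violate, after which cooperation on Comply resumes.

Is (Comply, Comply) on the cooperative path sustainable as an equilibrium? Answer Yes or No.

No

IC: β+…+β^4 ≥ (15−13)/(13−11) = 1.
At β = 2/9: partial sum = 0.2850 < 1.0000. Cooperation not sustainable.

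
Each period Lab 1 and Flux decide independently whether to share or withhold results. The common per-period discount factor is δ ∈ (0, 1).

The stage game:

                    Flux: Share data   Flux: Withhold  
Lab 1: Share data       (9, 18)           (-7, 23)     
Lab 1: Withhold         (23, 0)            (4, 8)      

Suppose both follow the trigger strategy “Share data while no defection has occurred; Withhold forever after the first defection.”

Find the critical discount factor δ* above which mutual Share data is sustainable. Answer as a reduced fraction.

14/19

For Lab 1: deviation gain 23−9 = 14, per-period punishment loss 9−4 = 5. IC gives δ ≥ 14/19.
For Flux: gain 5, loss 10 per period, so δ ≥ 5/15 = 1/3.
The tighter constraint is Lab 1's, so cooperation needs δ ≥ 14/19.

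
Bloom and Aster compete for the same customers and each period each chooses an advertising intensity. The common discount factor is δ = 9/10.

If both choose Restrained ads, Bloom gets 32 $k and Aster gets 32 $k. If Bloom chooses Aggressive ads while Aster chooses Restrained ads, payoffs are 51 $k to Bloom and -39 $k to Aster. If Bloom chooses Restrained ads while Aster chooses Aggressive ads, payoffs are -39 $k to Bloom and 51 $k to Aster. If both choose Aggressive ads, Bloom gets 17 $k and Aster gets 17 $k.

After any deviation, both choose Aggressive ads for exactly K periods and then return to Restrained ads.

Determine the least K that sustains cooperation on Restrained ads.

IC: δ(1−δ^K)/(1−δ) ≥ (51−32)/(32−17) = 19/15.
With δ = 9/10: need 1 − δ^K ≥ 19/15·(1−9/10)/(9/10), i.e. δ^K ≤ 0.8593.
Since (9/10)^1 = 0.9000 and (9/10)^2 = 0.8100, the smallest such K is 2.

2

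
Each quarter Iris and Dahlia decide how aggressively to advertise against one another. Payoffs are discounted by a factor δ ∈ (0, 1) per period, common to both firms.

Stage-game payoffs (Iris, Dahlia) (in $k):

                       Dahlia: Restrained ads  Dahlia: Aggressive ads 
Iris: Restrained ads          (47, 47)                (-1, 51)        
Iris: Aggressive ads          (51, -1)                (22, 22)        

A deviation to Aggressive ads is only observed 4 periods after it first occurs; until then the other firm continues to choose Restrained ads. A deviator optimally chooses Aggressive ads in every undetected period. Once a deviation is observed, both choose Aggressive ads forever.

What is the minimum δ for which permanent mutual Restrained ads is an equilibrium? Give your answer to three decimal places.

A deviator earns 51 for 4 periods, then 22 forever; cooperating earns 47 forever. Multiplying the IC by (1−δ):
47 ≥ 51(1−δ^4) + 22δ^4, so 29·δ^4 ≥ 4 and δ^4 ≥ 4/29.
δ ≥ (4/29)^(1/4) ≈ 0.609.

0.609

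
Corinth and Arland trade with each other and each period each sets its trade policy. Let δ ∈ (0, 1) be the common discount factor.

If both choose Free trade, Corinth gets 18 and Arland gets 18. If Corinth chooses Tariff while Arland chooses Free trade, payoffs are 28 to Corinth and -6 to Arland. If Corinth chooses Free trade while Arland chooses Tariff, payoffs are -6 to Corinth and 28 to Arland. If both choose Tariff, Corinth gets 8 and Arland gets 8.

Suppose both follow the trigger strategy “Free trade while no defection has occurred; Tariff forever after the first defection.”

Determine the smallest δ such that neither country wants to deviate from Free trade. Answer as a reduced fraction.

Under grim trigger the critical discount factor is (T−C)/(T−P) with T = 28, C = 18, P = 8.
δ* = (28−18)/(28−8) = 10/20 = 1/2.

1/2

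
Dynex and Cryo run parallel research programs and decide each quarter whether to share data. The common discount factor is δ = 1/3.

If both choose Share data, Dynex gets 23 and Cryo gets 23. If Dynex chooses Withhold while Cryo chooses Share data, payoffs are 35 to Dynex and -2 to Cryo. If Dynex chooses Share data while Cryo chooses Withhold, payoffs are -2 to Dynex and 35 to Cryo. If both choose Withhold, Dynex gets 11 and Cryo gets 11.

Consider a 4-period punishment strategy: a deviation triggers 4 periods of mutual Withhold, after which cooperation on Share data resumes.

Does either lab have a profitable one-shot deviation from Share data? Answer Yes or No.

IC: δ+…+δ^4 ≥ (35−23)/(23−11) = 1.
At δ = 1/3: partial sum = 0.4938 < 1.0000. Cooperation not sustainable.

Yes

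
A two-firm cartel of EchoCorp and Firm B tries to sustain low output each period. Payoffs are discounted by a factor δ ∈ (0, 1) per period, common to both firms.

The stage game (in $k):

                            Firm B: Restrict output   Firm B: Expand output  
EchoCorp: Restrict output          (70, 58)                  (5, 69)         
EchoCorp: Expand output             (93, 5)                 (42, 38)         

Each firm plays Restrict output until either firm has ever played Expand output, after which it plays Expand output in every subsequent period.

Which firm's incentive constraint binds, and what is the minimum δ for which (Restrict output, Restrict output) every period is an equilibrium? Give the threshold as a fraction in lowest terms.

EchoCorp's threshold: (93−70)/(93−42) = 23/51.
Firm B's threshold: (69−58)/(69−38) = 11/31.
23/51 > 11/31, so EchoCorp binds and δ* = 23/51.

EchoCorp; δ ≥ 23/51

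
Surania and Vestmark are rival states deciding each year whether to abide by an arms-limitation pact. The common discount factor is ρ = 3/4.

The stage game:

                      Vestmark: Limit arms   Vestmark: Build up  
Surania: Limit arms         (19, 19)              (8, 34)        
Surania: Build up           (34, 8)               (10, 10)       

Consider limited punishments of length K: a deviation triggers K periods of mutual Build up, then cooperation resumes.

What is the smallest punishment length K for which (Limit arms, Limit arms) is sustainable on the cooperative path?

IC: ρ(1−ρ^K)/(1−ρ) ≥ (34−19)/(19−10) = 5/3.
With ρ = 3/4: need 1 − ρ^K ≥ 5/3·(1−3/4)/(3/4), i.e. ρ^K ≤ 0.4444.
Since (3/4)^2 = 0.5625 and (3/4)^3 = 0.4219, the smallest such K is 3.

3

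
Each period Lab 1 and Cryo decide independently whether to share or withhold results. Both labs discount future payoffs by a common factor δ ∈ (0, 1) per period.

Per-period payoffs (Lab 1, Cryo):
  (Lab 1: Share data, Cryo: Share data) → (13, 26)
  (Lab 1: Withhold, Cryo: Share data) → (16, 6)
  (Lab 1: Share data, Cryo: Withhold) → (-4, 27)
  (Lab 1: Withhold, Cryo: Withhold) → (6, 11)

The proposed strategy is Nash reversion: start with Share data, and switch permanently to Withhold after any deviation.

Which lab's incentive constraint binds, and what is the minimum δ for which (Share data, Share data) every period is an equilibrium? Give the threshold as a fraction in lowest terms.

For Lab 1: deviation gain 16−13 = 3, per-period punishment loss 13−6 = 7. IC gives δ ≥ 3/10.
For Cryo: gain 1, loss 15 per period, so δ ≥ 1/16.
The tighter constraint is Lab 1's, so cooperation needs δ ≥ 3/10.

Lab 1; δ ≥ 3/10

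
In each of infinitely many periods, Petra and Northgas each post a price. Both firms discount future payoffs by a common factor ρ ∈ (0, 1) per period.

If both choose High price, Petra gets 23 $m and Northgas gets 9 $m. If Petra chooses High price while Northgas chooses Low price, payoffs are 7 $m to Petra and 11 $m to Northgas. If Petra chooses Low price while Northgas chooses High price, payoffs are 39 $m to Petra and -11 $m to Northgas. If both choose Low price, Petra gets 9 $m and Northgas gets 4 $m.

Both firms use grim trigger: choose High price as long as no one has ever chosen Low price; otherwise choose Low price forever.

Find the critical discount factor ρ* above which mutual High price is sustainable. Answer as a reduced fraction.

For Petra: deviation gain 39−23 = 16, per-period punishment loss 23−9 = 14. IC gives ρ ≥ 16/30 = 8/15.
For Northgas: gain 2, loss 5 per period, so ρ ≥ 2/7.
The tighter constraint is Petra's, so cooperation needs ρ ≥ 8/15.

8/15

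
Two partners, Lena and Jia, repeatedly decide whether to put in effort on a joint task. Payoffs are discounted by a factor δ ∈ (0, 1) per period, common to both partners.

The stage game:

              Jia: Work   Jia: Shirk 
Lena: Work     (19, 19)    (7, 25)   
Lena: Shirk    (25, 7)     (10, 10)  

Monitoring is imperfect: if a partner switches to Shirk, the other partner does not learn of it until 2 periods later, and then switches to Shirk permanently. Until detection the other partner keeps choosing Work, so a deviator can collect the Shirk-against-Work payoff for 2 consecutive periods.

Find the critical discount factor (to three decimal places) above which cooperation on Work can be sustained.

The best deviation is to choose Shirk for all 2 undetected periods, earning 25 each, then 10 forever once detected.
Deviation value: 25(1−δ^2)/(1−δ) + 10δ^2/(1−δ); cooperation value: 19/(1−δ).
IC: 19 ≥ 25(1−δ^2) + 10δ^2 = 25 − 15δ^2.
So δ^2 ≥ 6/15 = 2/5, giving δ ≥ (2/5)^(1/2) ≈ 0.632.

0.632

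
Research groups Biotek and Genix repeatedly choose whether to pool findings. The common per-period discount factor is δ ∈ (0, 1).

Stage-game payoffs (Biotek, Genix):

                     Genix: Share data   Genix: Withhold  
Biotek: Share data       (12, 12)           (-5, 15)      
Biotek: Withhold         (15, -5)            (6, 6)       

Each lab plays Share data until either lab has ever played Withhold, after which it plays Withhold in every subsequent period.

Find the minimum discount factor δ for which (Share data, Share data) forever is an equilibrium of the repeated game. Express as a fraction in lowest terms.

1/3

One-period gain from deviating is 15 − 12 = 3. The loss is 12 − 6 = 6 in every subsequent period, with present value 6·δ/(1−δ).
Deviation is unprofitable when 6·δ/(1−δ) ≥ 3, i.e. δ/(1−δ) ≥ 1/2.
Equivalently δ ≥ 3/(3+6) = 1/3.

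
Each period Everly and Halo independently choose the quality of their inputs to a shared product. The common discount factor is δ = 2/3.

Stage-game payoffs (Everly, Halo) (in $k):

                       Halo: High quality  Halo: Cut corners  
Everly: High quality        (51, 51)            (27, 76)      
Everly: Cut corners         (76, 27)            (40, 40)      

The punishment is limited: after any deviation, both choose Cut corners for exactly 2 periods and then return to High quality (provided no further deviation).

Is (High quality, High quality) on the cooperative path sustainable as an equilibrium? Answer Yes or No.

A one-shot deviation gives 76 now, then 40 for 2 periods, then back to 51.
Gain from deviating: (76−51) today; loss: (51−40) in each of the next 2 periods.
No-deviation condition: (51−40)(δ+…+δ^2) ≥ 76−51, i.e. δ+…+δ^2 ≥ 25/11.
At δ = 2/3: δ+…+δ^2 = 1.1111 < 2.2727.
So cooperation is not sustainable.

No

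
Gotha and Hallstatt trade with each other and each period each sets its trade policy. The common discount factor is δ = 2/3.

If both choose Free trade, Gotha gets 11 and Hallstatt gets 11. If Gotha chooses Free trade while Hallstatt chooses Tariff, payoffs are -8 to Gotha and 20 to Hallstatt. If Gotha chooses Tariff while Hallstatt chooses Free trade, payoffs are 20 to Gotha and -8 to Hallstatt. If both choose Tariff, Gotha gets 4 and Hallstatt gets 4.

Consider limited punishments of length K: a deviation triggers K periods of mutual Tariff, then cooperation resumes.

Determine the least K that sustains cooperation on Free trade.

No profitable deviation requires (11−4)(δ+…+δ^K) ≥ 20−11, i.e. δ+…+δ^K ≥ 9/7 ≈ 1.2857.
With δ = 2/3, the partial sums are K=1: 0.6667, K=2: 1.1111, K=3: 1.4074.
K = 3 is the first length at which the sum reaches 1.2857.

3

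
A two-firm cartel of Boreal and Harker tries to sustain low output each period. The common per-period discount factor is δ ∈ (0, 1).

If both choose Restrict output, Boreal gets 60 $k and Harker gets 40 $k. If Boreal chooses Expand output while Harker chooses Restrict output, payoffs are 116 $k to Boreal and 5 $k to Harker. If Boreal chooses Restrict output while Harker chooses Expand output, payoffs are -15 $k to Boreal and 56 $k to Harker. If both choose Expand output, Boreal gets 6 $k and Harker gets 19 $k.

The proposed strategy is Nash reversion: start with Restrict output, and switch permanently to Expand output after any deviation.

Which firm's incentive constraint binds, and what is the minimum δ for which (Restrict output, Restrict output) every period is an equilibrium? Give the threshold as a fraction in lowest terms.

Boreal; δ ≥ 28/55

For Boreal: deviation gain 116−60 = 56, per-period punishment loss 60−6 = 54. IC gives δ ≥ 56/110 = 28/55.
For Harker: gain 16, loss 21 per period, so δ ≥ 16/37.
The tighter constraint is Boreal's, so cooperation needs δ ≥ 28/55.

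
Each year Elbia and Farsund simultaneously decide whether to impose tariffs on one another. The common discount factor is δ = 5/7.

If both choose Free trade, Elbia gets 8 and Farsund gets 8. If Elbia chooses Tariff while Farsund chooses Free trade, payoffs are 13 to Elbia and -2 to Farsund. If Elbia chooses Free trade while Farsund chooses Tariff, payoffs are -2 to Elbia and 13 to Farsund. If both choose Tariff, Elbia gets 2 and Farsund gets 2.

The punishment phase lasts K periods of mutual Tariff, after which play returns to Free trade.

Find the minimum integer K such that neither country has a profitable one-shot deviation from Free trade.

No profitable deviation requires (8−2)(δ+…+δ^K) ≥ 13−8, i.e. δ+…+δ^K ≥ 5/6 ≈ 0.8333.
With δ = 5/7, the partial sums are K=1: 0.7143, K=2: 1.2245.
K = 2 is the first length at which the sum reaches 0.8333.

2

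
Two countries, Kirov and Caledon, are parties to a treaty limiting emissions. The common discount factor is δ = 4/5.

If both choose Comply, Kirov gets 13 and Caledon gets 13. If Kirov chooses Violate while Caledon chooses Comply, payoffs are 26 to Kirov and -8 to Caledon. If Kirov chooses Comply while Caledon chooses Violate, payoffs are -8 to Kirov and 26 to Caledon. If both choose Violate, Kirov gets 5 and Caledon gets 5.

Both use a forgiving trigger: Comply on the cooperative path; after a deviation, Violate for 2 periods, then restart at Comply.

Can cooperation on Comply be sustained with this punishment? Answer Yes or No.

A one-shot deviation gives 26 now, then 5 for 2 periods, then back to 13.
Gain from deviating: (26−13) today; loss: (13−5) in each of the next 2 periods.
No-deviation condition: (13−5)(δ+…+δ^2) ≥ 26−13, i.e. δ+…+δ^2 ≥ 13/8.
At δ = 4/5: δ+…+δ^2 = 1.4400 < 1.6250.
So cooperation is not sustainable.

No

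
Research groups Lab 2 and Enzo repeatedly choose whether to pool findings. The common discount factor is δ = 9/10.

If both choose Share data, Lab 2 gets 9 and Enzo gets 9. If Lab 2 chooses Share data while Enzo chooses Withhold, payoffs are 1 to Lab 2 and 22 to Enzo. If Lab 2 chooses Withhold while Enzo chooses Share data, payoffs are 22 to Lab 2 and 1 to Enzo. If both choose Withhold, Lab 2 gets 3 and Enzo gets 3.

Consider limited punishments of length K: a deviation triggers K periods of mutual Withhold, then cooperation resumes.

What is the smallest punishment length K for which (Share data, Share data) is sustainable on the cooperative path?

Need Σ_{k=1}^{K} δ^k ≥ (22−9)/(9−3) = 2.1667 at δ = 9/10.
At K = 2 the sum is 1.7100 < 2.1667; at K = 3 it is 2.4390 ≥ 2.1667.
So the minimum punishment length is K = 3.

3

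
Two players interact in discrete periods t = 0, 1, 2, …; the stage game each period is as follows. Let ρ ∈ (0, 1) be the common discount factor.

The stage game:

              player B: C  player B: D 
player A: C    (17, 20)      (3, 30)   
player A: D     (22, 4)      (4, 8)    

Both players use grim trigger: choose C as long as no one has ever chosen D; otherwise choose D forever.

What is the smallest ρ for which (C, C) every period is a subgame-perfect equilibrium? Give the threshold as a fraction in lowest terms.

5/11

player A: cooperation gives 17 each period; deviation gives 22 once then 4 forever.
  17/(1−ρ) ≥ 22 + 4ρ/(1−ρ) ⇒ ρ ≥ 5/18.
player B: cooperation gives 20 each period; deviation gives 30 once then 8 forever.
  ρ ≥ 10/22 = 5/11.
Both must hold, so the binding constraint is player B's: ρ ≥ 5/11.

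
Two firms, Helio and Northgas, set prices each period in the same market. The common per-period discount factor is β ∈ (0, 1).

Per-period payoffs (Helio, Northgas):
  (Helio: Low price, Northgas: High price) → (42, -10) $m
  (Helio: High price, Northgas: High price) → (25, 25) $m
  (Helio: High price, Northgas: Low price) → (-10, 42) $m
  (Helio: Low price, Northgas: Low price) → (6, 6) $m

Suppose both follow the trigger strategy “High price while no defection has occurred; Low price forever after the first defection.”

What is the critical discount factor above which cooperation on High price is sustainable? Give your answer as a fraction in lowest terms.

17/36

Under grim trigger the critical discount factor is (T−C)/(T−P) with T = 42, C = 25, P = 6.
β* = (42−25)/(42−6) = 17/36.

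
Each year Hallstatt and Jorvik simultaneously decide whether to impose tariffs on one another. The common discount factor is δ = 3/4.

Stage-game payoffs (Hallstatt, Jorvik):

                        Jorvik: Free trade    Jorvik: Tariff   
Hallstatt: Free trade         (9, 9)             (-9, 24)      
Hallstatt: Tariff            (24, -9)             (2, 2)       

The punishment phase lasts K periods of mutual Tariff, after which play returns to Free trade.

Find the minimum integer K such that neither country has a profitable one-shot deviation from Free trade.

Need Σ_{k=1}^{K} δ^k ≥ (24−9)/(9−2) = 2.1429 at δ = 3/4.
At K = 4 the sum is 2.0508 < 2.1429; at K = 5 it is 2.2881 ≥ 2.1429.
So the minimum punishment length is K = 5.

5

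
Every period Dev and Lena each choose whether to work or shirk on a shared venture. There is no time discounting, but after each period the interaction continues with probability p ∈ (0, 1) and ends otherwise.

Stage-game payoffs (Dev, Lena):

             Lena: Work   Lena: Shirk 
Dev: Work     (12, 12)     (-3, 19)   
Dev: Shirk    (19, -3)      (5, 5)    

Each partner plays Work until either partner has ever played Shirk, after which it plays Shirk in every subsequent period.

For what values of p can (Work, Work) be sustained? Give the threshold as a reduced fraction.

1/2

With no time discounting, the continuation probability p plays the role of the discount factor.
Grim-trigger IC: 12/(1−p) ≥ 19 + 5p/(1−p) ⇒ p ≥ (19−12)/(19−5) = 1/2.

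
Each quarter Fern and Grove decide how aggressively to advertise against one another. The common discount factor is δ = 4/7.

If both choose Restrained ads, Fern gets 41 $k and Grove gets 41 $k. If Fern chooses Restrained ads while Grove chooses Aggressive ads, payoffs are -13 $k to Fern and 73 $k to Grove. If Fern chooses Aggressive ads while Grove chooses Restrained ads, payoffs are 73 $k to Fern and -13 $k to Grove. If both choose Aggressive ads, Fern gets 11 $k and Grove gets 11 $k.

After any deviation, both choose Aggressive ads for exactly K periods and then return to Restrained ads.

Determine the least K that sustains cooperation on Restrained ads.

IC: δ(1−δ^K)/(1−δ) ≥ (73−41)/(41−11) = 16/15.
With δ = 4/7: need 1 − δ^K ≥ 16/15·(1−4/7)/(4/7), i.e. δ^K ≤ 0.2000.
Since (4/7)^2 = 0.3265 and (4/7)^3 = 0.1866, the smallest such K is 3.

3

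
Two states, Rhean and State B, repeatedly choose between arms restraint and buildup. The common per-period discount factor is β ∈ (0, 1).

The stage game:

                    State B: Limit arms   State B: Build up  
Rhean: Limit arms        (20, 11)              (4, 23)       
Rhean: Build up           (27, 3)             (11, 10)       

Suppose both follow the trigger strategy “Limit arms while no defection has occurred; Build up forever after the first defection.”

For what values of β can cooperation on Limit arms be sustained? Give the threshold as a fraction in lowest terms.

12/13

Rhean's threshold: (27−20)/(27−11) = 7/16.
State B's threshold: (23−11)/(23−10) = 12/13.
7/16 < 12/13, so State B binds and β* = 12/13.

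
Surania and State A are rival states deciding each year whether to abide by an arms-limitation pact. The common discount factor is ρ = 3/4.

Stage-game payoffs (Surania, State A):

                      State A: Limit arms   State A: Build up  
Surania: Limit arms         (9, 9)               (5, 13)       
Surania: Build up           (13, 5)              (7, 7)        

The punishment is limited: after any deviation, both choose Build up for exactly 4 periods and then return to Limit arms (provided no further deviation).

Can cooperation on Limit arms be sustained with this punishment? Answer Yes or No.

Yes

IC: ρ+…+ρ^4 ≥ (13−9)/(9−7) = 2.
At ρ = 3/4: partial sum = 2.0508 ≥ 2.0000. Cooperation sustainable.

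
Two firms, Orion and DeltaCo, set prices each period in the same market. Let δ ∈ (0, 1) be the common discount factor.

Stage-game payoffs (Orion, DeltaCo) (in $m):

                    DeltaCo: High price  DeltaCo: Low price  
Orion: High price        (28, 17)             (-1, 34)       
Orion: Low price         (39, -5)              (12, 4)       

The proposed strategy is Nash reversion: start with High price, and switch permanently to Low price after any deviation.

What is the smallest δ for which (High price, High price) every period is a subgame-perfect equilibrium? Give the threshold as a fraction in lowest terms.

For Orion: deviation gain 39−28 = 11, per-period punishment loss 28−12 = 16. IC gives δ ≥ 11/27.
For DeltaCo: gain 17, loss 13 per period, so δ ≥ 17/30.
The tighter constraint is DeltaCo's, so cooperation needs δ ≥ 17/30.

17/30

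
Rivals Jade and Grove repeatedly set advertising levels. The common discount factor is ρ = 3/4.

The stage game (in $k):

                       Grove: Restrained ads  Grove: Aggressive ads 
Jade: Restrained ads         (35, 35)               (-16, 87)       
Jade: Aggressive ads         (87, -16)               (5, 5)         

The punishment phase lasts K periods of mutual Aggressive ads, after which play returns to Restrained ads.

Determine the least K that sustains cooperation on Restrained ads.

No profitable deviation requires (35−5)(ρ+…+ρ^K) ≥ 87−35, i.e. ρ+…+ρ^K ≥ 26/15 ≈ 1.7333.
With ρ = 3/4, the partial sums are K=1: 0.7500, K=2: 1.3125, K=3: 1.7344.
K = 3 is the first length at which the sum reaches 1.7333.

3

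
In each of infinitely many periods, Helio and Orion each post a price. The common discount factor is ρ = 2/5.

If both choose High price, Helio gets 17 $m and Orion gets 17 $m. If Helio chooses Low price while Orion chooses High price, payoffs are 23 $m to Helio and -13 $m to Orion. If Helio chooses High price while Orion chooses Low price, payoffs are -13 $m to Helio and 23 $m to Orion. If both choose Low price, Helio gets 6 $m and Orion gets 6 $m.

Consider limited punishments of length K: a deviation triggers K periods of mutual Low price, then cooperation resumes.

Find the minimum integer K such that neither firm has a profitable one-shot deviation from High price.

IC: ρ(1−ρ^K)/(1−ρ) ≥ (23−17)/(17−6) = 6/11.
With ρ = 2/5: need 1 − ρ^K ≥ 6/11·(1−2/5)/(2/5), i.e. ρ^K ≤ 0.1818.
Since (2/5)^1 = 0.4000 and (2/5)^2 = 0.1600, the smallest such K is 2.

2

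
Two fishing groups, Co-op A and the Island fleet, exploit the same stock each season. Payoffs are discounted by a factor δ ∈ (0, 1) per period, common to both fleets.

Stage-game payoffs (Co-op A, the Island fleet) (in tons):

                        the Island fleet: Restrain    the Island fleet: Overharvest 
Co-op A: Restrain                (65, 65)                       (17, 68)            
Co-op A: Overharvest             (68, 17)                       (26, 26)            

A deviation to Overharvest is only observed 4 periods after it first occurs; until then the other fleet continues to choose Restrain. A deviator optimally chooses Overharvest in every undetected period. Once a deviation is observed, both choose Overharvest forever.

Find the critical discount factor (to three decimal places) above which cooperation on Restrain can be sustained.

Deviating for the 4 undetected periods gains 68−65 = 3 per period over cooperation, then loses 65−26 = 39 per period forever once punishment starts.
Gain: 3(1 + δ + … + δ^3); loss: 39·δ^4/(1−δ).
No profitable deviation ⇔ 3(1−δ^4) ≤ 39·δ^4, i.e. δ^4 ≥ 3/(3+39) = 1/14.
Hence δ ≥ (1/14)^(1/4) ≈ 0.517.

0.517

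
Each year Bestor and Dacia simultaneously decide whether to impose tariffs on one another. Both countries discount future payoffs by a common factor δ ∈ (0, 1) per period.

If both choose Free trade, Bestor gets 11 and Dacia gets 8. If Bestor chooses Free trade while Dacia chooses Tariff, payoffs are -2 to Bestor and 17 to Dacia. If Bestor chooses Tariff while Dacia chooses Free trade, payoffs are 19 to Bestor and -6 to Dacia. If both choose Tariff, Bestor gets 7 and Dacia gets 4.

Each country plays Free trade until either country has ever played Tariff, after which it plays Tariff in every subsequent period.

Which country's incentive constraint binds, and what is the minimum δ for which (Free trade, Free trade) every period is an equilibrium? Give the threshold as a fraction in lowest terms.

For Bestor: deviation gain 19−11 = 8, per-period punishment loss 11−7 = 4. IC gives δ ≥ 8/12 = 2/3.
For Dacia: gain 9, loss 4 per period, so δ ≥ 9/13.
The tighter constraint is Dacia's, so cooperation needs δ ≥ 9/13.

Dacia; δ ≥ 9/13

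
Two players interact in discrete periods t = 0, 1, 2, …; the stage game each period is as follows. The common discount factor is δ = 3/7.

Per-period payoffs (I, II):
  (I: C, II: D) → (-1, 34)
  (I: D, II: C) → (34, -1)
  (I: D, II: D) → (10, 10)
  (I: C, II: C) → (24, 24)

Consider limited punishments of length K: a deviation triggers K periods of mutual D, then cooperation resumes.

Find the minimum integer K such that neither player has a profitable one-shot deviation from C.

No profitable deviation requires (24−10)(δ+…+δ^K) ≥ 34−24, i.e. δ+…+δ^K ≥ 5/7 ≈ 0.7143.
With δ = 3/7, the partial sums are K=1: 0.4286, K=2: 0.6122, K=3: 0.6910, K=4: 0.7247.
K = 4 is the first length at which the sum reaches 0.7143.

4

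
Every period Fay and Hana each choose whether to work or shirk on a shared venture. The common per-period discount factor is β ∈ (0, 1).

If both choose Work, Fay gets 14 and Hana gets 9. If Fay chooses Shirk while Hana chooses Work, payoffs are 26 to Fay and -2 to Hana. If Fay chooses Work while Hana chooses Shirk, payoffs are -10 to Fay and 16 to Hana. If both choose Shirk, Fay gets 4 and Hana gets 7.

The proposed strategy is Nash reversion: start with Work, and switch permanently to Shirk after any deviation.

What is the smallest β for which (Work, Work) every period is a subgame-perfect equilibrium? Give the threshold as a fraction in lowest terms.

7/9

For Fay: deviation gain 26−14 = 12, per-period punishment loss 14−4 = 10. IC gives β ≥ 12/22 = 6/11.
For Hana: gain 7, loss 2 per period, so β ≥ 7/9.
The tighter constraint is Hana's, so cooperation needs β ≥ 7/9.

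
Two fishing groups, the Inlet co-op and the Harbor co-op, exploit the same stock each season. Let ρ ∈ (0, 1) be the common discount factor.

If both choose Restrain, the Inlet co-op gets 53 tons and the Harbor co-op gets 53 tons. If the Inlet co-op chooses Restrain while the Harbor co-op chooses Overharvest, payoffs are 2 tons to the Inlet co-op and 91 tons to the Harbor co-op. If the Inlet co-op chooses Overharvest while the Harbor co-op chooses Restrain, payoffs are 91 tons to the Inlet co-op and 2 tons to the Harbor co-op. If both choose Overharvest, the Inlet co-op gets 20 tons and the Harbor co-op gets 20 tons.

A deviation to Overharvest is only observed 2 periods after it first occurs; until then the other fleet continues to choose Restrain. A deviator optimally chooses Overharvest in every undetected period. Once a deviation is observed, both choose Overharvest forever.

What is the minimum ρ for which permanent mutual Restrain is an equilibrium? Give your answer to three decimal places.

A deviator earns 91 for 2 periods, then 20 forever; cooperating earns 53 forever. Multiplying the IC by (1−ρ):
53 ≥ 91(1−ρ^2) + 20ρ^2, so 71·ρ^2 ≥ 38 and ρ^2 ≥ 38/71.
ρ ≥ (38/71)^(1/2) ≈ 0.732.

0.732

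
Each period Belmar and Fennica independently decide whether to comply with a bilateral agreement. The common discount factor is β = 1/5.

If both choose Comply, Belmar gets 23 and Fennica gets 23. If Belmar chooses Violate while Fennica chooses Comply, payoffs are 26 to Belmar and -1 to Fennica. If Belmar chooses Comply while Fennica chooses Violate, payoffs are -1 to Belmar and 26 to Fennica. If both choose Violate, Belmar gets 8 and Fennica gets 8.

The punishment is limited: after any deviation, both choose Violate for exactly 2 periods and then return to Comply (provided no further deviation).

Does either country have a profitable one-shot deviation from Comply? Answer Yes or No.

Comparing payoff streams over the 3 periods until play realigns: cooperate → 23(1+β+…+β^2); deviate → 26 + 8(β+…+β^2).
Cooperation is sustained iff (23−8)(β+…+β^2) ≥ 26−23.
β+…+β^2 = 1/5·(1−(1/5)^2)/(1−1/5) = 0.2400, and (26−23)/(23−8) = 0.2000.
0.2400 ≥ 0.2000, so cooperation is sustainable.

No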